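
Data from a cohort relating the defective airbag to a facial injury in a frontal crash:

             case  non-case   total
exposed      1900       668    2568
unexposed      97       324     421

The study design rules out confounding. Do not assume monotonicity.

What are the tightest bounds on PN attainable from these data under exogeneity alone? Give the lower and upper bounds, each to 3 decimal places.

p₁ = P(outcome | exposed) = 1900/2568 = 0.73988
p₀ = P(outcome | unexposed) = 97/421 = 0.2304
Under exogeneity alone the bounds on PN are max{0,(p₁−p₀)/p₁} ≤ PN ≤ min{1,(1−p₀)/p₁}.
  lower = (p₁ − p₀)/p₁ = 0.50947 / 0.73988 ≈ 0.6886
  upper = min{1, (1 − p₀)/p₁} = 0.7696 / 0.73988 ≈ 1.0402 → capped at 1

0.689 ≤ PN ≤ 1.000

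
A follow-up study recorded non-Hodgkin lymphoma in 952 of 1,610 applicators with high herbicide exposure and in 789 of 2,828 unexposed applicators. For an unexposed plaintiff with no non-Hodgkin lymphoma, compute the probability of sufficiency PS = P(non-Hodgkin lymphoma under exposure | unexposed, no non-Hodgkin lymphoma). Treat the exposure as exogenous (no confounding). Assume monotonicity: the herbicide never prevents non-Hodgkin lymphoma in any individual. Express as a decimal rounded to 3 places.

PS ≈ 0.433

p₁ = P(outcome | exposed) = 952/1610 = 0.5913
p₀ = P(outcome | unexposed) = 789/2828 = 0.279
Under exogeneity and monotonicity, PS = (p₁ − p₀) / (1 − p₀).
PS = (0.5913 − 0.279) / (1 − 0.279) = 0.31231 / 0.721 ≈ 0.4332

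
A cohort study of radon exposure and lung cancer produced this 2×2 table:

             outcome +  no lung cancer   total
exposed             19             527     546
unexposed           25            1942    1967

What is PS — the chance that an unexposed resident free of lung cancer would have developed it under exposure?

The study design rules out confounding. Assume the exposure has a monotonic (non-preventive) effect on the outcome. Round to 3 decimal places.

p₁ = P(outcome | exposed) = 19/546 = 0.034799
p₀ = P(outcome | unexposed) = 25/1967 = 0.01271
Under exogeneity and monotonicity, PS = (p₁ − p₀) / (1 − p₀).
PS = (0.034799 − 0.01271) / (1 − 0.01271) = 0.022089 / 0.98729 ≈ 0.0224

PS ≈ 0.022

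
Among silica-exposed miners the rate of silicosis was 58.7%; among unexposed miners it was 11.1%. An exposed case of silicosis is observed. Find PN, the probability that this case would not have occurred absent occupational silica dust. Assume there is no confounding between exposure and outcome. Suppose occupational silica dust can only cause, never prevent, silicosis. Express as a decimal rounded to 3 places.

PN ≈ 0.811

p₁ = 0.587, p₀ = 0.111.
Under exogeneity and monotonicity, PN = (p₁ − p₀) / p₁.
PN = (0.587 − 0.111) / 0.587 = 0.476 / 0.587 ≈ 0.8109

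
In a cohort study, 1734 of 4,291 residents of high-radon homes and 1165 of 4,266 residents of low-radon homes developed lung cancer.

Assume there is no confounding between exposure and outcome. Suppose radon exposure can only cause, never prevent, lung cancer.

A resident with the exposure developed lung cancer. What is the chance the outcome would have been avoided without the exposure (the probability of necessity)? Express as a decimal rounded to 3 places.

PN ≈ 0.324

p₁ = P(outcome | exposed) = 1734/4291 = 0.4041
p₀ = P(outcome | unexposed) = 1165/4266 = 0.27309
Under exogeneity and monotonicity, PN = (p₁ − p₀) / p₁.
PN = (0.4041 − 0.27309) / 0.4041 = 0.13101 / 0.4041 ≈ 0.3242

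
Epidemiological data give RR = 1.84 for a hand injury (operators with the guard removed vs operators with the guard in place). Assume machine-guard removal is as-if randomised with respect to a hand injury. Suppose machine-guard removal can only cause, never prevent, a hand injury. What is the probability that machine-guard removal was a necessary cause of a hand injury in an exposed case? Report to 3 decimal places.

PN ≈ 0.457

Under exogeneity and monotonicity, PN = (RR − 1) / RR = 1 − 1/RR.
PN = (1.84 − 1) / 1.84 = 0.84 / 1.84 ≈ 0.4565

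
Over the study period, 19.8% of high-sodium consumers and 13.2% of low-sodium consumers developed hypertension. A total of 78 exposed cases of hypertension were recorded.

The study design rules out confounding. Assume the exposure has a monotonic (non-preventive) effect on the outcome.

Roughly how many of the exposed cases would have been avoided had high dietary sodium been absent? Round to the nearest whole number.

about 26 cases

p₁ = 0.198, p₀ = 0.132.
PN = (p₁ − p₀)/p₁ = (0.198 − 0.132) / 0.198 ≈ 0.33333.
Attributable cases ≈ PN × (exposed cases) = 0.33333 × 78 ≈ 26.00.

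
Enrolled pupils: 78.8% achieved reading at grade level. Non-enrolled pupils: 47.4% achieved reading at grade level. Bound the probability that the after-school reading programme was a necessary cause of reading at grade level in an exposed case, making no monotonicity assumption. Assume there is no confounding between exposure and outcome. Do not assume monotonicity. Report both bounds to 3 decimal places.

0.398 ≤ PN ≤ 0.668

p₁ = 0.788, p₀ = 0.474.
Under exogeneity alone the bounds on PN are max{0,(p₁−p₀)/p₁} ≤ PN ≤ min{1,(1−p₀)/p₁}.
  lower = (p₁ − p₀)/p₁ = 0.314 / 0.788 ≈ 0.3985
  upper = min{1, (1 − p₀)/p₁} = 0.526 / 0.788 ≈ 0.6675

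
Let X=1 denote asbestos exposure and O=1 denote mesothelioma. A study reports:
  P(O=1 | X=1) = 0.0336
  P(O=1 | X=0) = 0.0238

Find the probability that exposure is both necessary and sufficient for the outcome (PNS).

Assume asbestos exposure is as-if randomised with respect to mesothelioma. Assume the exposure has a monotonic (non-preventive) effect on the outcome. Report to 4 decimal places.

PNS ≈ 0.0098

Let p₁ = 0.0336, p₀ = 0.0238.
Under exogeneity and monotonicity, PNS = p₁ − p₀.
PNS = 0.0336 − 0.0238 = 0.0098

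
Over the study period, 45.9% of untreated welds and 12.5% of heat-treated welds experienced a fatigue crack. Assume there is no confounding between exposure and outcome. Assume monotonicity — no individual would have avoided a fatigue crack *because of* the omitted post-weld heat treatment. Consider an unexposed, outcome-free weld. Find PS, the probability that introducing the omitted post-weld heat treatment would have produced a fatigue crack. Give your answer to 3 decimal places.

PS ≈ 0.382

p₁ = 0.459, p₀ = 0.125.
Under exogeneity and monotonicity, PS = (p₁ − p₀) / (1 − p₀).
PS = (0.459 − 0.125) / (1 − 0.125) = 0.334 / 0.875 ≈ 0.3817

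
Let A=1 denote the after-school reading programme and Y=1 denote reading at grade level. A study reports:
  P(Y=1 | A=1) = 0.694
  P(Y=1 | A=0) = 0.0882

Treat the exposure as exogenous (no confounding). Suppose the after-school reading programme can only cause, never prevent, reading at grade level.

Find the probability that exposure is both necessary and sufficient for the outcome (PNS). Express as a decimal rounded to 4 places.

PNS ≈ 0.6058

Let p₁ = 0.694, p₀ = 0.0882.
Under exogeneity and monotonicity, PNS = p₁ − p₀.
PNS = 0.694 − 0.0882 = 0.6058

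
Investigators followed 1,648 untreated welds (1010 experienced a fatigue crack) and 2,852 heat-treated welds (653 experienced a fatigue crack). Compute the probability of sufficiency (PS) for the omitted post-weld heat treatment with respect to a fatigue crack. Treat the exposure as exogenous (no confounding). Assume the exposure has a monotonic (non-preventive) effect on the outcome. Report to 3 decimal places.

PS ≈ 0.498

p₁ = P(outcome | exposed) = 1010/1648 = 0.61286
p₀ = P(outcome | unexposed) = 653/2852 = 0.22896
Under exogeneity and monotonicity, PS = (p₁ − p₀) / (1 − p₀).
PS = (0.61286 − 0.22896) / (1 − 0.22896) = 0.3839 / 0.77104 ≈ 0.4979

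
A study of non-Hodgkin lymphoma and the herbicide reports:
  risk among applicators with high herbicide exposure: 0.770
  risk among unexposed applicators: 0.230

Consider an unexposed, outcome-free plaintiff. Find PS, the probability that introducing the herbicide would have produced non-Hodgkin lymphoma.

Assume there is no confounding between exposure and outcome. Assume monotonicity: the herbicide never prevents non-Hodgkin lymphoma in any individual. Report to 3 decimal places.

PS ≈ 0.701

Let p₁ = 0.77, p₀ = 0.23.
Under exogeneity and monotonicity, PS = (p₁ − p₀) / (1 − p₀).
PS = (0.77 − 0.23) / (1 − 0.23) = 0.54 / 0.77 ≈ 0.7013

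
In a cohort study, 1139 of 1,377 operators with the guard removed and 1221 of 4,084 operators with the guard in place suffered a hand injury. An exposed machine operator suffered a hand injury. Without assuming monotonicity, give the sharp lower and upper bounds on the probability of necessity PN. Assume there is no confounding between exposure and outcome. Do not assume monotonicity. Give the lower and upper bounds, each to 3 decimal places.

0.639 ≤ PN ≤ 0.848

p₁ = P(outcome | exposed) = 1139/1377 = 0.82716
p₀ = P(outcome | unexposed) = 1221/4084 = 0.29897
Under exogeneity alone the bounds on PN are max{0,(p₁−p₀)/p₁} ≤ PN ≤ min{1,(1−p₀)/p₁}.
  lower = (p₁ − p₀)/p₁ = 0.52819 / 0.82716 ≈ 0.6386
  upper = min{1, (1 − p₀)/p₁} = 0.70103 / 0.82716 ≈ 0.8475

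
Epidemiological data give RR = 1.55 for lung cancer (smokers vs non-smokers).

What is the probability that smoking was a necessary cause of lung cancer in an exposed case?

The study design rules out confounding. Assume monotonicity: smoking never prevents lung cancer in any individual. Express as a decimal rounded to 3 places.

PN ≈ 0.355

Under exogeneity and monotonicity, PN = (RR − 1) / RR = 1 − 1/RR.
PN = (1.55 − 1) / 1.55 = 0.55 / 1.55 ≈ 0.3548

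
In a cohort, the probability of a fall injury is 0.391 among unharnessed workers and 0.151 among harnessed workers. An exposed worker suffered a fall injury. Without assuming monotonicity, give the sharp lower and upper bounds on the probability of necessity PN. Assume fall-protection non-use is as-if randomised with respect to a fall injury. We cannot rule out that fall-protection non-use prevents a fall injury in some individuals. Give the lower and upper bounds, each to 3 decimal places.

Let p₁ = 0.391, p₀ = 0.151.
Under exogeneity alone the bounds on PN are max{0,(p₁−p₀)/p₁} ≤ PN ≤ min{1,(1−p₀)/p₁}.
  lower = (p₁ − p₀)/p₁ = 0.24 / 0.391 ≈ 0.6138
  upper = min{1, (1 − p₀)/p₁} = 0.849 / 0.391 ≈ 2.1714 → capped at 1

0.614 ≤ PN ≤ 1.000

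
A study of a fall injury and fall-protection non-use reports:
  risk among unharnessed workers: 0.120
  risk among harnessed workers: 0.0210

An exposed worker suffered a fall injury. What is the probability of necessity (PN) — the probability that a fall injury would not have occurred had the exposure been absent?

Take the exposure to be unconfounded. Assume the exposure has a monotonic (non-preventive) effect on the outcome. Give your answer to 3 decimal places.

Let p₁ = 0.12, p₀ = 0.021.
Under exogeneity and monotonicity, PN = (p₁ − p₀) / p₁.
PN = (0.12 − 0.021) / 0.12 = 0.099 / 0.12 ≈ 0.8250

PN ≈ 0.825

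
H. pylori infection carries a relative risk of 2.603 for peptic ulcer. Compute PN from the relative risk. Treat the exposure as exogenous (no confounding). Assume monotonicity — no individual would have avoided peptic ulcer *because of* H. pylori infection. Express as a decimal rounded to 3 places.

Under exogeneity and monotonicity, PN = (RR − 1) / RR = 1 − 1/RR.
PN = (2.603 − 1) / 2.603 = 1.603 / 2.603 ≈ 0.6158

PN ≈ 0.616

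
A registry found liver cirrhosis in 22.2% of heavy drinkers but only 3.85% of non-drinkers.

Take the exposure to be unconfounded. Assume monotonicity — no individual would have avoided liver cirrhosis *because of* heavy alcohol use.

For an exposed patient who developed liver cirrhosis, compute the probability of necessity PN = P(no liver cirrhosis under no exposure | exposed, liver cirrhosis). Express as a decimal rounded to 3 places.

PN ≈ 0.827

p₁ = 0.222, p₀ = 0.0385.
Under exogeneity and monotonicity, PN = (p₁ − p₀) / p₁.
PN = (0.222 − 0.0385) / 0.222 = 0.1835 / 0.222 ≈ 0.8266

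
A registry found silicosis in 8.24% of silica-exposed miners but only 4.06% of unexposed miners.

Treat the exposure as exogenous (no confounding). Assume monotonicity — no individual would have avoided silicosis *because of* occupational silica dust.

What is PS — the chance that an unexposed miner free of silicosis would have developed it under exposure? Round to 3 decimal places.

PS ≈ 0.044

p₁ = 0.0824, p₀ = 0.0406.
Under exogeneity and monotonicity, PS = (p₁ − p₀) / (1 − p₀).
PS = (0.0824 − 0.0406) / (1 − 0.0406) = 0.0418 / 0.9594 ≈ 0.0436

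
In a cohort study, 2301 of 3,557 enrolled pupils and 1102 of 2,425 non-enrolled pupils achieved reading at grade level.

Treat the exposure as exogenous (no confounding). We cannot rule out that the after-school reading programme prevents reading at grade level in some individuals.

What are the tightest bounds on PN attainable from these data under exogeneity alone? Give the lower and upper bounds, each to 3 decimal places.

p₁ = P(outcome | exposed) = 2301/3557 = 0.64689
p₀ = P(outcome | unexposed) = 1102/2425 = 0.45443
Under exogeneity alone the bounds on PN are max{0,(p₁−p₀)/p₁} ≤ PN ≤ min{1,(1−p₀)/p₁}.
  lower = (p₁ − p₀)/p₁ = 0.19246 / 0.64689 ≈ 0.2975
  upper = min{1, (1 − p₀)/p₁} = 0.54557 / 0.64689 ≈ 0.8434

0.298 ≤ PN ≤ 0.843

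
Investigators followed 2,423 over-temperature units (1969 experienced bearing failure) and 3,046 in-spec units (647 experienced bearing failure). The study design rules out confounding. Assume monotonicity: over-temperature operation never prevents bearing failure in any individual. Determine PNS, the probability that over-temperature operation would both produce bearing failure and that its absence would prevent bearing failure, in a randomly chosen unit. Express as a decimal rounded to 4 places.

p₁ = P(outcome | exposed) = 1969/2423 = 0.81263
p₀ = P(outcome | unexposed) = 647/3046 = 0.21241
Under exogeneity and monotonicity, PNS = p₁ − p₀.
PNS = 0.81263 − 0.21241 = 0.60022

PNS ≈ 0.6002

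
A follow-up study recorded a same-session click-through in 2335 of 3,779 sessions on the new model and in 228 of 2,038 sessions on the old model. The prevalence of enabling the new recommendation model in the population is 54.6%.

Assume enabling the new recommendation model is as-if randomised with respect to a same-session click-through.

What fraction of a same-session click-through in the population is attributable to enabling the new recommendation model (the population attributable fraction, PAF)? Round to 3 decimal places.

p₁ = P(outcome | exposed) = 2335/3779 = 0.61789
p₀ = P(outcome | unexposed) = 228/2038 = 0.11187
Overall risk P(Y=1) = π·p₁ + (1−π)·p₀ = 0.546×0.61789 + 0.454×0.11187 = 0.38816.
Under exogeneity, PAF = [P(Y=1) − p₀] / P(Y=1).
PAF = (0.38816 − 0.11187) / 0.38816 ≈ 0.7118

PAF ≈ 0.712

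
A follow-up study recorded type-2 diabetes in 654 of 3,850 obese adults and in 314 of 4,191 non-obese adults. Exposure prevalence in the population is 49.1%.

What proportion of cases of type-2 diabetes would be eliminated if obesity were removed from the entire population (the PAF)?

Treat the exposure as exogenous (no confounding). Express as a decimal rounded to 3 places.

p₁ = P(outcome | exposed) = 654/3850 = 0.16987
p₀ = P(outcome | unexposed) = 314/4191 = 0.074922
Overall risk P(Y=1) = π·p₁ + (1−π)·p₀ = 0.491×0.16987 + 0.509×0.074922 = 0.12154.
Under exogeneity, PAF = [P(Y=1) − p₀] / P(Y=1).
PAF = (0.12154 − 0.074922) / 0.12154 ≈ 0.3836

PAF ≈ 0.384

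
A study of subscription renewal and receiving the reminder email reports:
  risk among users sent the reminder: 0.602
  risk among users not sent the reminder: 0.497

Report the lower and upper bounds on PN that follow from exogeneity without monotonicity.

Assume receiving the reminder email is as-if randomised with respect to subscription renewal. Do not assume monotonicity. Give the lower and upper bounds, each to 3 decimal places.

Let p₁ = 0.602, p₀ = 0.497.
Under exogeneity alone the bounds on PN are max{0,(p₁−p₀)/p₁} ≤ PN ≤ min{1,(1−p₀)/p₁}.
  lower = (p₁ − p₀)/p₁ = 0.105 / 0.602 ≈ 0.1744
  upper = min{1, (1 − p₀)/p₁} = 0.503 / 0.602 ≈ 0.8355

0.174 ≤ PN ≤ 0.836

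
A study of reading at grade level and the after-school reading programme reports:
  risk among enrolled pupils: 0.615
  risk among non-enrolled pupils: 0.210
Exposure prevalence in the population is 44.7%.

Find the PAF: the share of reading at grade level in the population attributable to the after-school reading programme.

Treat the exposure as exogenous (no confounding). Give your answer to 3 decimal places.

Let p₁ = 0.615, p₀ = 0.21.
Overall risk P(Y=1) = π·p₁ + (1−π)·p₀ = 0.447×0.615 + 0.553×0.21 = 0.39104.
Under exogeneity, PAF = [P(Y=1) − p₀] / P(Y=1).
PAF = (0.39104 − 0.21) / 0.39104 ≈ 0.4630

PAF ≈ 0.463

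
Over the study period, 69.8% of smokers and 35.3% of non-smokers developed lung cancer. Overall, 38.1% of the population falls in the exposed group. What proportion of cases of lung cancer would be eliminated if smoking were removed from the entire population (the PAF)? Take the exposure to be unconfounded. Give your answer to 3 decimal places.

PAF ≈ 0.271

p₁ = 0.698, p₀ = 0.353.
Overall risk P(Y=1) = π·p₁ + (1−π)·p₀ = 0.381×0.698 + 0.619×0.353 = 0.48445.
Under exogeneity, PAF = [P(Y=1) − p₀] / P(Y=1).
PAF = (0.48445 − 0.353) / 0.48445 ≈ 0.2713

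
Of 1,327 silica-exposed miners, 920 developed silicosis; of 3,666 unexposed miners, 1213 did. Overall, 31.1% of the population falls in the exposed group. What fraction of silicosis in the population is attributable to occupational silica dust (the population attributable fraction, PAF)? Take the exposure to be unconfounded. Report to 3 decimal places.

p₁ = P(outcome | exposed) = 920/1327 = 0.69329
p₀ = P(outcome | unexposed) = 1213/3666 = 0.33088
Overall risk P(Y=1) = π·p₁ + (1−π)·p₀ = 0.311×0.69329 + 0.689×0.33088 = 0.44359.
Under exogeneity, PAF = [P(Y=1) − p₀] / P(Y=1).
PAF = (0.44359 − 0.33088) / 0.44359 ≈ 0.2541

PAF ≈ 0.254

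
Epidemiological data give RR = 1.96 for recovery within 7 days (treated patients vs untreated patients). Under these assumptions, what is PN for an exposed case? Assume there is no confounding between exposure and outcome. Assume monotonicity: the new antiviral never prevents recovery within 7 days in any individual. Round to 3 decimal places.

PN ≈ 0.490

Under exogeneity and monotonicity, PN = (RR − 1) / RR = 1 − 1/RR.
PN = (1.96 − 1) / 1.96 = 0.96 / 1.96 ≈ 0.4898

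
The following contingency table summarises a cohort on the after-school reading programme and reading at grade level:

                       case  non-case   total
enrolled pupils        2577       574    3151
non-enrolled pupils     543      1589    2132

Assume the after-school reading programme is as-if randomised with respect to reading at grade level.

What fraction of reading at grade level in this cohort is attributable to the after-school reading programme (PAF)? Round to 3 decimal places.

PAF ≈ 0.569

p₁ = P(outcome | exposed) = 2577/3151 = 0.81784
p₀ = P(outcome | unexposed) = 543/2132 = 0.25469
Exposure prevalence π = 3151/5283 = 0.59644; overall risk P(Y=1) = 0.59057.
Under exogeneity, PAF = [P(Y=1) − p₀]/P(Y=1).
PAF = (0.59057 − 0.25469) / 0.59057 ≈ 0.5687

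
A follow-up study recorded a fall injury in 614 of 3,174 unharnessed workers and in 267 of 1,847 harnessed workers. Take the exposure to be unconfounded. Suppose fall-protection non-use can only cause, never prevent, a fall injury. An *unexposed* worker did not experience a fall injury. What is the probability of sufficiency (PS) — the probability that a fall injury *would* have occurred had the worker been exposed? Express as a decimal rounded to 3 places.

PS ≈ 0.057

p₁ = P(outcome | exposed) = 614/3174 = 0.19345
p₀ = P(outcome | unexposed) = 267/1847 = 0.14456
Under exogeneity and monotonicity, PS = (p₁ − p₀) / (1 − p₀).
PS = (0.19345 − 0.14456) / (1 − 0.14456) = 0.048888 / 0.85544 ≈ 0.0571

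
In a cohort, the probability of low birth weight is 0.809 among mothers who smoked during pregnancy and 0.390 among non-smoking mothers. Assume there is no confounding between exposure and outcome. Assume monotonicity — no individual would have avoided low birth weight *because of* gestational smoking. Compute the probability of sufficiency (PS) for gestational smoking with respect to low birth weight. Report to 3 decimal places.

Let p₁ = 0.809, p₀ = 0.39.
Under exogeneity and monotonicity, PS = (p₁ − p₀) / (1 − p₀).
PS = (0.809 − 0.39) / (1 − 0.39) = 0.419 / 0.61 ≈ 0.6869

PS ≈ 0.687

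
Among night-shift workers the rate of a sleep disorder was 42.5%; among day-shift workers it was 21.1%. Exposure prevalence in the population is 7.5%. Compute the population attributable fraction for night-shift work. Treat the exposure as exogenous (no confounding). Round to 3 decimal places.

PAF ≈ 0.071

p₁ = 0.425, p₀ = 0.211.
Overall risk P(Y=1) = π·p₁ + (1−π)·p₀ = 0.075×0.425 + 0.925×0.211 = 0.22705.
Under exogeneity, PAF = [P(Y=1) − p₀] / P(Y=1).
PAF = (0.22705 − 0.211) / 0.22705 ≈ 0.0707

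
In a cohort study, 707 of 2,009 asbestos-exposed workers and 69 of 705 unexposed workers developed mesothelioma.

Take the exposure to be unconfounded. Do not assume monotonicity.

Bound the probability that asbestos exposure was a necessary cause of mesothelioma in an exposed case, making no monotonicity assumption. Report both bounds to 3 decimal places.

p₁ = P(outcome | exposed) = 707/2009 = 0.35192
p₀ = P(outcome | unexposed) = 69/705 = 0.097872
Under exogeneity alone the bounds on PN are max{0,(p₁−p₀)/p₁} ≤ PN ≤ min{1,(1−p₀)/p₁}.
  lower = (p₁ − p₀)/p₁ = 0.25404 / 0.35192 ≈ 0.7219
  upper = min{1, (1 − p₀)/p₁} = 0.90213 / 0.35192 ≈ 2.5635 → capped at 1

0.722 ≤ PN ≤ 1.000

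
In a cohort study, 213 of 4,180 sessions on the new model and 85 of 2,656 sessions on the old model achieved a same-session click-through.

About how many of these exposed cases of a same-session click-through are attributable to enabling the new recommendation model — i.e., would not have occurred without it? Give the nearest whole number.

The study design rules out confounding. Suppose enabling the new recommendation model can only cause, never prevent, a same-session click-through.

about 79 cases

p₁ = P(outcome | exposed) = 213/4180 = 0.050957
p₀ = P(outcome | unexposed) = 85/2656 = 0.032003
PN = (p₁ − p₀)/p₁ = (0.050957 − 0.032003) / 0.050957 ≈ 0.37196.
Attributable cases ≈ PN × (exposed cases) = 0.37196 × 213 ≈ 79.23.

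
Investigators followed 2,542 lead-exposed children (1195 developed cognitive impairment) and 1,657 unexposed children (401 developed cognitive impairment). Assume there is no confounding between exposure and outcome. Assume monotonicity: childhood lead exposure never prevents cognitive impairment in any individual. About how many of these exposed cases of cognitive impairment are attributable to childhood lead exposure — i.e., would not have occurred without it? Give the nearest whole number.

about 580 cases

p₁ = P(outcome | exposed) = 1195/2542 = 0.4701
p₀ = P(outcome | unexposed) = 401/1657 = 0.242
PN = (p₁ − p₀)/p₁ = (0.4701 − 0.242) / 0.4701 ≈ 0.48521.
Attributable cases ≈ PN × (exposed cases) = 0.48521 × 1195 ≈ 579.83.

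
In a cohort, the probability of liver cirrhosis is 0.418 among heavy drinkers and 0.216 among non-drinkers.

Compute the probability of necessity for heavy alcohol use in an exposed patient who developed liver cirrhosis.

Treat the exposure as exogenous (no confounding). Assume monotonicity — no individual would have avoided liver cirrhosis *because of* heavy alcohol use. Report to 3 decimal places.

PN ≈ 0.483

Let p₁ = 0.418, p₀ = 0.216.
Under exogeneity and monotonicity, PN = (p₁ − p₀) / p₁.
PN = (0.418 − 0.216) / 0.418 = 0.202 / 0.418 ≈ 0.4833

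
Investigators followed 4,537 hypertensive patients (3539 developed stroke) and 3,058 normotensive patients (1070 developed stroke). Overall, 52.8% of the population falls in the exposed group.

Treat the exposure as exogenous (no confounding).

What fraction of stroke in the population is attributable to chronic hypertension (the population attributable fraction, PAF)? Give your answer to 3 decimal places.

PAF ≈ 0.394

p₁ = P(outcome | exposed) = 3539/4537 = 0.78003
p₀ = P(outcome | unexposed) = 1070/3058 = 0.3499
Overall risk P(Y=1) = π·p₁ + (1−π)·p₀ = 0.528×0.78003 + 0.472×0.3499 = 0.57701.
Under exogeneity, PAF = [P(Y=1) − p₀] / P(Y=1).
PAF = (0.57701 − 0.3499) / 0.57701 ≈ 0.3936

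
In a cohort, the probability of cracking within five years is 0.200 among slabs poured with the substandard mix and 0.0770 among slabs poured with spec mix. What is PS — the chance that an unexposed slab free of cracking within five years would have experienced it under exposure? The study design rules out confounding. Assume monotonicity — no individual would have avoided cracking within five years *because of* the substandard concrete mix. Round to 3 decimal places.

PS ≈ 0.133

Let p₁ = 0.2, p₀ = 0.077.
Under exogeneity and monotonicity, PS = (p₁ − p₀) / (1 − p₀).
PS = (0.2 − 0.077) / (1 − 0.077) = 0.123 / 0.923 ≈ 0.1333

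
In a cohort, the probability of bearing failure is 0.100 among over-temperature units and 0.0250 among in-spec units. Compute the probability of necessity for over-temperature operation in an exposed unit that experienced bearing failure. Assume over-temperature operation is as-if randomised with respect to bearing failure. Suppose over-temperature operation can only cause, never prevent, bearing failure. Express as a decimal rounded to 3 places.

PN ≈ 0.750

Let p₁ = 0.1, p₀ = 0.025.
Under exogeneity and monotonicity, PN = (p₁ − p₀) / p₁.
PN = (0.1 − 0.025) / 0.1 = 0.075 / 0.1 ≈ 0.7500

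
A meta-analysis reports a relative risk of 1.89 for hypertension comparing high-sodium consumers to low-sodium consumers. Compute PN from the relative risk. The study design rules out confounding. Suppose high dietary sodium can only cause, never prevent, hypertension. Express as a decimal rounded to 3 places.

PN ≈ 0.471

Under exogeneity and monotonicity, PN = (RR − 1) / RR = 1 − 1/RR.
PN = (1.89 − 1) / 1.89 = 0.89 / 1.89 ≈ 0.4709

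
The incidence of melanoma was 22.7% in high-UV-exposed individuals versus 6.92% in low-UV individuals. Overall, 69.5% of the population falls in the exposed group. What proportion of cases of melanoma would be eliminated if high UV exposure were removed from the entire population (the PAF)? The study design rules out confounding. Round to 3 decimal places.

PAF ≈ 0.613

p₁ = 0.227, p₀ = 0.0692.
Overall risk P(Y=1) = π·p₁ + (1−π)·p₀ = 0.695×0.227 + 0.305×0.0692 = 0.17887.
Under exogeneity, PAF = [P(Y=1) − p₀] / P(Y=1).
PAF = (0.17887 − 0.0692) / 0.17887 ≈ 0.6131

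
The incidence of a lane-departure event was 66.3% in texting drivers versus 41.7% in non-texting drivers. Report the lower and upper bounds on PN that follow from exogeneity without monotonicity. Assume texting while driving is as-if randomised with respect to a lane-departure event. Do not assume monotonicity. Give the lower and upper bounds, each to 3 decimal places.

0.371 ≤ PN ≤ 0.879

p₁ = 0.663, p₀ = 0.417.
Under exogeneity alone the bounds on PN are max{0,(p₁−p₀)/p₁} ≤ PN ≤ min{1,(1−p₀)/p₁}.
  lower = (p₁ − p₀)/p₁ = 0.246 / 0.663 ≈ 0.3710
  upper = min{1, (1 − p₀)/p₁} = 0.583 / 0.663 ≈ 0.8793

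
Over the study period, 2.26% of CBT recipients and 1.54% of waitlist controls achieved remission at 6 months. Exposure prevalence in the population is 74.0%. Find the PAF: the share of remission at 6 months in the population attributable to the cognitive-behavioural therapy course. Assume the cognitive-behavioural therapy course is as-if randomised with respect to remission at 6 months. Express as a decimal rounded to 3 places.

p₁ = 0.0226, p₀ = 0.0154.
Overall risk P(Y=1) = π·p₁ + (1−π)·p₀ = 0.74×0.0226 + 0.26×0.0154 = 0.020728.
Under exogeneity, PAF = [P(Y=1) − p₀] / P(Y=1).
PAF = (0.020728 − 0.0154) / 0.020728 ≈ 0.2570

PAF ≈ 0.257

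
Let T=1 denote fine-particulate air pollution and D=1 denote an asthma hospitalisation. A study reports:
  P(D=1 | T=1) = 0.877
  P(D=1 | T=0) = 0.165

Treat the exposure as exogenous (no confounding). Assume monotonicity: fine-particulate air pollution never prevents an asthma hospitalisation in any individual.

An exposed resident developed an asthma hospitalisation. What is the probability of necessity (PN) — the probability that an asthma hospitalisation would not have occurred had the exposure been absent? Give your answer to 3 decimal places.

PN ≈ 0.812

Let p₁ = 0.877, p₀ = 0.165.
Under exogeneity and monotonicity, PN = (p₁ − p₀) / p₁.
PN = (0.877 − 0.165) / 0.877 = 0.712 / 0.877 ≈ 0.8119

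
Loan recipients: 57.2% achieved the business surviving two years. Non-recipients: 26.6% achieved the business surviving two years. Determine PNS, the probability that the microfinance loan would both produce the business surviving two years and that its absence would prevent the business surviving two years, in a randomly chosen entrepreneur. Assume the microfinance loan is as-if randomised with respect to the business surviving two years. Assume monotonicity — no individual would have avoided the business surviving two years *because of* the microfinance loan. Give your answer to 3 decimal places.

PNS ≈ 0.306

p₁ = 0.572, p₀ = 0.266.
Under exogeneity and monotonicity, PNS = p₁ − p₀.
PNS = 0.572 − 0.266 = 0.306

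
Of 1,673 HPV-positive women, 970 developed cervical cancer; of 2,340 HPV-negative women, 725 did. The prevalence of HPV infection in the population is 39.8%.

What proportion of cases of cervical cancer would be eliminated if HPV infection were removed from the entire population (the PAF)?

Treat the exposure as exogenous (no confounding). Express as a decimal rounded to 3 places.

PAF ≈ 0.257

p₁ = P(outcome | exposed) = 970/1673 = 0.5798
p₀ = P(outcome | unexposed) = 725/2340 = 0.30983
Overall risk P(Y=1) = π·p₁ + (1−π)·p₀ = 0.398×0.5798 + 0.602×0.30983 = 0.41728.
Under exogeneity, PAF = [P(Y=1) − p₀] / P(Y=1).
PAF = (0.41728 − 0.30983) / 0.41728 ≈ 0.2575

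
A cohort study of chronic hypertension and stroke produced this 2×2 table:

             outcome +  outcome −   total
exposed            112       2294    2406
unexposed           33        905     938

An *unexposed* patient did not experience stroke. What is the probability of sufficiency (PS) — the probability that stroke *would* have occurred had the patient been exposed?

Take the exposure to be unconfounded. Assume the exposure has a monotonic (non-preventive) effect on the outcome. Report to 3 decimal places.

p₁ = P(outcome | exposed) = 112/2406 = 0.04655
p₀ = P(outcome | unexposed) = 33/938 = 0.035181
Under exogeneity and monotonicity, PS = (p₁ − p₀)/(1 − p₀).
PS = (0.04655 − 0.035181) / 0.96482 ≈ 0.0118

PS ≈ 0.012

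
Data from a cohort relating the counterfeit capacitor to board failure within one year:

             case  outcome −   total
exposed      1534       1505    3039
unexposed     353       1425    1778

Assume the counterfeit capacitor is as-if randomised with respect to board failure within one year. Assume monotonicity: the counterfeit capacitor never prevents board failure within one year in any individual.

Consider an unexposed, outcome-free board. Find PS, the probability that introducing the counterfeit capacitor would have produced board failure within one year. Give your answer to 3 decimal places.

PS ≈ 0.382

p₁ = P(outcome | exposed) = 1534/3039 = 0.50477
p₀ = P(outcome | unexposed) = 353/1778 = 0.19854
Under exogeneity and monotonicity, PS = (p₁ − p₀) / (1 − p₀).
PS = (0.50477 − 0.19854) / (1 − 0.19854) = 0.30623 / 0.80146 ≈ 0.3821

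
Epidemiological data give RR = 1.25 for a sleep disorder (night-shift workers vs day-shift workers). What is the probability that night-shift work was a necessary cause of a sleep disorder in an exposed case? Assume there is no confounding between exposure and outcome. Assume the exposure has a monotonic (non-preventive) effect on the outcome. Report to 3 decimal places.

PN ≈ 0.200

Under exogeneity and monotonicity, PN = (RR − 1) / RR = 1 − 1/RR.
PN = (1.25 − 1) / 1.25 = 0.25 / 1.25 ≈ 0.2000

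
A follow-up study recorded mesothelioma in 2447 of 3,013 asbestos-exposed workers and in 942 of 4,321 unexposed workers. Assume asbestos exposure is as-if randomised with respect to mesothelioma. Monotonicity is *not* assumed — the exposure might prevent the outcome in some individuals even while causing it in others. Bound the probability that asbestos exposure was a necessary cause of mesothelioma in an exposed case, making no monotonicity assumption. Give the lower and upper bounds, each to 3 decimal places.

p₁ = P(outcome | exposed) = 2447/3013 = 0.81215
p₀ = P(outcome | unexposed) = 942/4321 = 0.21801
Under exogeneity alone the bounds on PN are max{0,(p₁−p₀)/p₁} ≤ PN ≤ min{1,(1−p₀)/p₁}.
  lower = (p₁ − p₀)/p₁ = 0.59414 / 0.81215 ≈ 0.7316
  upper = min{1, (1 − p₀)/p₁} = 0.78199 / 0.81215 ≈ 0.9629

0.732 ≤ PN ≤ 0.963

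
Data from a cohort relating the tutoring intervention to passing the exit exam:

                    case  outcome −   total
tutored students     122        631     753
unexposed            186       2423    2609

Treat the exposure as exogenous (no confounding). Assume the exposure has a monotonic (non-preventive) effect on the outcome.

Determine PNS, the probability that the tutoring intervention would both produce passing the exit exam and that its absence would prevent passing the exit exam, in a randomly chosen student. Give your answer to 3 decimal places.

PNS ≈ 0.091

p₁ = P(outcome | exposed) = 122/753 = 0.16202
p₀ = P(outcome | unexposed) = 186/2609 = 0.071292
Under exogeneity and monotonicity, PNS = p₁ − p₀.
PNS = 0.16202 − 0.071292 = 0.090727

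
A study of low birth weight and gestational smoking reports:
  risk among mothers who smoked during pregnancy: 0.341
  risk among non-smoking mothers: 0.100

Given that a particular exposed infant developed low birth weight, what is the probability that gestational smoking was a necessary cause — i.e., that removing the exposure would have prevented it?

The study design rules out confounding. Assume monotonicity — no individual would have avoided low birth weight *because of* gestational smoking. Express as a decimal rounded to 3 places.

Let p₁ = 0.341, p₀ = 0.1.
Under exogeneity and monotonicity, PN = (p₁ − p₀) / p₁.
PN = (0.341 − 0.1) / 0.341 = 0.241 / 0.341 ≈ 0.7067

PN ≈ 0.707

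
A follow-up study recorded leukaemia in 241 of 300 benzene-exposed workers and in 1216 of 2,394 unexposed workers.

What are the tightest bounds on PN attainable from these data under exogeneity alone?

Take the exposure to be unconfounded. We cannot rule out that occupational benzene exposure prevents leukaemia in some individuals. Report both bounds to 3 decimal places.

p₁ = P(outcome | exposed) = 241/300 = 0.80333
p₀ = P(outcome | unexposed) = 1216/2394 = 0.50794
Under exogeneity alone the bounds on PN are max{0,(p₁−p₀)/p₁} ≤ PN ≤ min{1,(1−p₀)/p₁}.
  lower = (p₁ − p₀)/p₁ = 0.2954 / 0.80333 ≈ 0.3677
  upper = min{1, (1 − p₀)/p₁} = 0.49206 / 0.80333 ≈ 0.6125

0.368 ≤ PN ≤ 0.613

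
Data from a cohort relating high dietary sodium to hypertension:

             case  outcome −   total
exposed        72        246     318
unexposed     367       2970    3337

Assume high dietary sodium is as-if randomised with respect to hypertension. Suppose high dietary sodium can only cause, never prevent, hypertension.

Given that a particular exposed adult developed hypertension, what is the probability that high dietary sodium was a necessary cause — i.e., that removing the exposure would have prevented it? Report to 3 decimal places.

PN ≈ 0.514

p₁ = P(outcome | exposed) = 72/318 = 0.22642
p₀ = P(outcome | unexposed) = 367/3337 = 0.10998
Under exogeneity and monotonicity, PN = (p₁ − p₀) / p₁.
PN = (0.22642 − 0.10998) / 0.22642 = 0.11644 / 0.22642 ≈ 0.5143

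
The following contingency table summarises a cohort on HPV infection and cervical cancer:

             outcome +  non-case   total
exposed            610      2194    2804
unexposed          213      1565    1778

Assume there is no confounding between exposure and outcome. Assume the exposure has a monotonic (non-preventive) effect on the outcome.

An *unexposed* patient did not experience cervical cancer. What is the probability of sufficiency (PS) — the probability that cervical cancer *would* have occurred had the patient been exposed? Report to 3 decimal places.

PS ≈ 0.111

p₁ = P(outcome | exposed) = 610/2804 = 0.21755
p₀ = P(outcome | unexposed) = 213/1778 = 0.1198
Under exogeneity and monotonicity, PS = (p₁ − p₀)/(1 − p₀).
PS = (0.21755 − 0.1198) / 0.8802 ≈ 0.1111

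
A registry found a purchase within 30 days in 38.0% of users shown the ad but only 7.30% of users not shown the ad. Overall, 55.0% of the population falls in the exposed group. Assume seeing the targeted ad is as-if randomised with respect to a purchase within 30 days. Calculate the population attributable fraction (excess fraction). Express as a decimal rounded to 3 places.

p₁ = 0.38, p₀ = 0.073.
Overall risk P(Y=1) = π·p₁ + (1−π)·p₀ = 0.55×0.38 + 0.45×0.073 = 0.24185.
Under exogeneity, PAF = [P(Y=1) − p₀] / P(Y=1).
PAF = (0.24185 − 0.073) / 0.24185 ≈ 0.6982

PAF ≈ 0.698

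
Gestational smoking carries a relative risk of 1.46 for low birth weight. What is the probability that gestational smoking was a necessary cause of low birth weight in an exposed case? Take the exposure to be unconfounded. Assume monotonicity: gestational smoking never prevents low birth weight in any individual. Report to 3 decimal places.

PN ≈ 0.315

Under exogeneity and monotonicity, PN = (RR − 1) / RR = 1 − 1/RR.
PN = (1.46 − 1) / 1.46 = 0.46 / 1.46 ≈ 0.3151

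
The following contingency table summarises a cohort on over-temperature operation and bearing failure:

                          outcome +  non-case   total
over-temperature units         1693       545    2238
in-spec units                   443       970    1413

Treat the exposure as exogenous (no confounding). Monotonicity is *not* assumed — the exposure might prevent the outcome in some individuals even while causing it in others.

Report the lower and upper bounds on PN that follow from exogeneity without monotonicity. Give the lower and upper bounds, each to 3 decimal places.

p₁ = P(outcome | exposed) = 1693/2238 = 0.75648
p₀ = P(outcome | unexposed) = 443/1413 = 0.31352
Under exogeneity alone the bounds on PN are max{0,(p₁−p₀)/p₁} ≤ PN ≤ min{1,(1−p₀)/p₁}.
  lower = (p₁ − p₀)/p₁ = 0.44296 / 0.75648 ≈ 0.5856
  upper = min{1, (1 − p₀)/p₁} = 0.68648 / 0.75648 ≈ 0.9075

0.586 ≤ PN ≤ 0.907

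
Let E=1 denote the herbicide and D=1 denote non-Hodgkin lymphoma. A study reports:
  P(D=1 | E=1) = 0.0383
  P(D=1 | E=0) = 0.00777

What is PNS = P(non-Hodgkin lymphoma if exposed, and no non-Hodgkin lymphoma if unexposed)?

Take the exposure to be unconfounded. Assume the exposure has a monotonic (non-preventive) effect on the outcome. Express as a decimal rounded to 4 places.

PNS ≈ 0.0305

Let p₁ = 0.0383, p₀ = 0.00777.
Under exogeneity and monotonicity, PNS = p₁ − p₀.
PNS = 0.0383 − 0.00777 = 0.03053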